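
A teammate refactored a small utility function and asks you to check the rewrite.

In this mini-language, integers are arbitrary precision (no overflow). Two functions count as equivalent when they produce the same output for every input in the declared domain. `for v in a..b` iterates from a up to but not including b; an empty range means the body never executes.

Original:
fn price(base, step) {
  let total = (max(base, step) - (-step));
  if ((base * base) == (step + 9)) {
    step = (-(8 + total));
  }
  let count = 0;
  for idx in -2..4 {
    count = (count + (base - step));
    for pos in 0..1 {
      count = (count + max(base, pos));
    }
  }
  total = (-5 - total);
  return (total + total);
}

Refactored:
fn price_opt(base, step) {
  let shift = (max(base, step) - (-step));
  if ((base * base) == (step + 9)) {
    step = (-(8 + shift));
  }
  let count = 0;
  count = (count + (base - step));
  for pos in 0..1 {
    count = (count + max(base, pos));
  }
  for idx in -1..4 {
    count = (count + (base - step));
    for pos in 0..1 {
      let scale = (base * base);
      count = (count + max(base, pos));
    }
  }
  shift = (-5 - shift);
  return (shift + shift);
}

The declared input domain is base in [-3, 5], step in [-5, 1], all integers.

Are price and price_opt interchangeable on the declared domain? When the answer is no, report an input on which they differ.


Comparing the listings, the differences include: arithmetic usage differs, plus local variable names differ, plus loop structure differs, plus min/max/abs usage differs, plus statement counts differ.
One worked example (base=0, step=0) — price: total := 0 | ((base * base) == (step + 9)): false | count := 0 | iter idx=-2: | count := 0 | iter pos=0: | count := 0 | iter idx=-1: | count := 0 | iter pos=0: | count := 0 | iter idx=0: | count := 0 | iter pos=0: | count := 0 | iter idx=1: | count := 0 | iter pos=0: | count := 0 | iter idx=2: | count := 0 | iter pos=0: | count := 0 | iter idx=3: | count := 0 | iter pos=0: | count := 0 | total := -5 | result -10; price_opt: shift := 0 | ((base * base) == (step + 9)): false | count := 0 | count := 0 | iter pos=0: | count := 0 | iter idx=-1: | count := 0 | iter pos=0: | scale := 0 | count := 0 | iter idx=0: | count := 0 | iter pos=0: | scale := 0 | count := 0 | iter idx=1: | count := 0 | iter pos=0: | scale := 0 | count := 0 | iter idx=2: | count := 0 | iter pos=0: | scale := 0 | count := 0 | iter idx=3: | count := 0 | iter pos=0: | scale := 0 | count := 0 | shift := -5 | result -10; agreement on -10.
Sweeping the whole domain (63 inputs) finds no disagreement.
verdict: equivalent


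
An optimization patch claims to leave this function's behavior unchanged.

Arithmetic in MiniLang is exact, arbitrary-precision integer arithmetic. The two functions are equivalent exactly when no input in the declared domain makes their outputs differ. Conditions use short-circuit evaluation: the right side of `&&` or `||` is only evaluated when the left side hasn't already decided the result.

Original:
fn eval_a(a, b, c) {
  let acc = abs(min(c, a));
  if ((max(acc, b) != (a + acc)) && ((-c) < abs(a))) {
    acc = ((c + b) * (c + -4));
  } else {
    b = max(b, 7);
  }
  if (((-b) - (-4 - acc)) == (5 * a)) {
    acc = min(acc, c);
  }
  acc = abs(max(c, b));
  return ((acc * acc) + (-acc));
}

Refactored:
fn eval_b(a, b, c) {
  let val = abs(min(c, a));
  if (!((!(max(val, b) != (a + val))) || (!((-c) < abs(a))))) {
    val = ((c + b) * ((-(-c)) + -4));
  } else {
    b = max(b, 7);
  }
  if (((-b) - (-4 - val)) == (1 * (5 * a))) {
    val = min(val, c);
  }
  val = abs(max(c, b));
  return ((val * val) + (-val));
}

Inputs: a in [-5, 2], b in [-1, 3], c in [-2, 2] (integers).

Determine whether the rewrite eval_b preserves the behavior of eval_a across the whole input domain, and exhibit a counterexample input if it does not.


The two are interchangeable: arithmetic usage differs; and boolean connective usage differs; and local variable names differ; and constant usage differs, and every declared input agrees.
One worked example (a=-3, b=2, c=-1) — eval_a: acc = 3; ((max(acc, b) != (a + acc)) && ((-c) < abs(a))) -> true; acc = -5; (((-b) - (-4 - acc)) == (5 * a)) -> false; acc = 2; return 2; eval_b: val = 3; (!((!(max(val, b) != (a + val))) || (!((-c) < abs(a))))) -> true; val = -5; (((-b) - (-4 - val)) == (1 * (5 * a))) -> false; val = 2; return 2; agreement on 2.
Across all 200 domain points the two functions coincide.
verdict: equivalent


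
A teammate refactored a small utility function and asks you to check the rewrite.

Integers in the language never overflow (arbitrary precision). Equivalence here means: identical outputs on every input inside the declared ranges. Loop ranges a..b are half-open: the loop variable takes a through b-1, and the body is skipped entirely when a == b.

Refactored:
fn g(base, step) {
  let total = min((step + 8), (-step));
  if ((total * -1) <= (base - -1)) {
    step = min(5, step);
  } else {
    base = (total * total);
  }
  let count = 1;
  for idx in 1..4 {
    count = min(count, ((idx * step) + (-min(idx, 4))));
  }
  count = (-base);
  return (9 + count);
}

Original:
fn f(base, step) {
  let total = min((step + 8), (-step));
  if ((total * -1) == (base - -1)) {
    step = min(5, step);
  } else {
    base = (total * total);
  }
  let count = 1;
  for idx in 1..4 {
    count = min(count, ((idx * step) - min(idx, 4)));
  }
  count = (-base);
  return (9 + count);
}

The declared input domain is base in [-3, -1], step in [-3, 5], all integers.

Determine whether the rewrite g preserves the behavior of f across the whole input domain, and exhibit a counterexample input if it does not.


Not equivalent: base=-3, step=-3 separates them (0 vs 12).
f: total = 3; ((total * -1) == (base - -1)) -> false; base = 9; count = 1; [idx=1]; count = -4; [idx=2]; count = -8; [idx=3]; count = -12; count = -9; return 0
g: total = 3; ((total * -1) <= (base - -1)) -> true; step = -3; count = 1; [idx=1]; count = -4; [idx=2]; count = -8; [idx=3]; count = -12; count = 3; return 12
verdict: not equivalent; witness: base=-3, step=-3


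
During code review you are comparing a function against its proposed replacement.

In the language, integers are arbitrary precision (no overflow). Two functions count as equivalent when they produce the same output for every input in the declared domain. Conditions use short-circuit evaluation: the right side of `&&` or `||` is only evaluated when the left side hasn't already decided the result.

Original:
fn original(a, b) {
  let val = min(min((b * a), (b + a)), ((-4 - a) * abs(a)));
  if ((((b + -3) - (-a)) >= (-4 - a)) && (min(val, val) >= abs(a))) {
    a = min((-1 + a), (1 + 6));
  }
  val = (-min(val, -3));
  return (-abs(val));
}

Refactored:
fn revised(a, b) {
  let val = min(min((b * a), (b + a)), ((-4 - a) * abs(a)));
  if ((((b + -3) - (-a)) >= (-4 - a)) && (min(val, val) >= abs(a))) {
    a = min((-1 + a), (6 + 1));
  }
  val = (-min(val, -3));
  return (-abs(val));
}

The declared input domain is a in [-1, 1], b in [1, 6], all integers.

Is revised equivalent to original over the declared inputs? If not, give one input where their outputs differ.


Behavior is preserved: although same computation, different form, the outputs never diverge.
One worked example (a=0, b=6) — original: val := 0 | ((((b + -3) - (-a)) >= (-4 - a)) && (min(val, val) >= abs(a))): true | a := -1 | val := 3 | result -3; revised: val := 0 | ((((b + -3) - (-a)) >= (-4 - a)) && (min(val, val) >= abs(a))): true | a := -1 | val := 3 | result -3; agreement on -3.
Across all 18 domain points the two functions coincide.
verdict: equivalent


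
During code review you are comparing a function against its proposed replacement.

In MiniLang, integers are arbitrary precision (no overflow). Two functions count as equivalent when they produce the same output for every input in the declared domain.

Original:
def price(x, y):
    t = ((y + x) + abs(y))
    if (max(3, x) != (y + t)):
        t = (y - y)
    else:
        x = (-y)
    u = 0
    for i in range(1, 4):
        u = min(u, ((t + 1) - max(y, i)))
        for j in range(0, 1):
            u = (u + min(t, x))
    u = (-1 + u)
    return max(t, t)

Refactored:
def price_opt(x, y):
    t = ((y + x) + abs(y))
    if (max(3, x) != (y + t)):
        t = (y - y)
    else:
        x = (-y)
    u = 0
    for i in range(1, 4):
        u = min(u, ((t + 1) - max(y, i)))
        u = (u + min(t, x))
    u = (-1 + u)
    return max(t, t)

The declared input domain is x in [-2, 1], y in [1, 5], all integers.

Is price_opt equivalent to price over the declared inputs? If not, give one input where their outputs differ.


Reading the diff, among the changes: local variable names differ; statement counts differ; loop structure differs.
Spot check at x=0, y=5 — price: t = 10; (max(3, x) != (y + t)) -> true; t = 0; u = 0; [i=1]; u = -4; [j=0]; u = -4; [i=2]; u = -4; [j=0]; u = -4; [i=3]; u = -4; [j=0]; u = -4; u = -5; return 0. price_opt: t = 10; (max(3, x) != (y + t)) -> true; t = 0; u = 0; [i=1]; u = -4; u = -4; [i=2]; u = -4; u = -4; [i=3]; u = -4; u = -4; u = -5; return 0. Both give 0.
An exhaustive pass over the 20 declared inputs shows identical outputs.
verdict: equivalent


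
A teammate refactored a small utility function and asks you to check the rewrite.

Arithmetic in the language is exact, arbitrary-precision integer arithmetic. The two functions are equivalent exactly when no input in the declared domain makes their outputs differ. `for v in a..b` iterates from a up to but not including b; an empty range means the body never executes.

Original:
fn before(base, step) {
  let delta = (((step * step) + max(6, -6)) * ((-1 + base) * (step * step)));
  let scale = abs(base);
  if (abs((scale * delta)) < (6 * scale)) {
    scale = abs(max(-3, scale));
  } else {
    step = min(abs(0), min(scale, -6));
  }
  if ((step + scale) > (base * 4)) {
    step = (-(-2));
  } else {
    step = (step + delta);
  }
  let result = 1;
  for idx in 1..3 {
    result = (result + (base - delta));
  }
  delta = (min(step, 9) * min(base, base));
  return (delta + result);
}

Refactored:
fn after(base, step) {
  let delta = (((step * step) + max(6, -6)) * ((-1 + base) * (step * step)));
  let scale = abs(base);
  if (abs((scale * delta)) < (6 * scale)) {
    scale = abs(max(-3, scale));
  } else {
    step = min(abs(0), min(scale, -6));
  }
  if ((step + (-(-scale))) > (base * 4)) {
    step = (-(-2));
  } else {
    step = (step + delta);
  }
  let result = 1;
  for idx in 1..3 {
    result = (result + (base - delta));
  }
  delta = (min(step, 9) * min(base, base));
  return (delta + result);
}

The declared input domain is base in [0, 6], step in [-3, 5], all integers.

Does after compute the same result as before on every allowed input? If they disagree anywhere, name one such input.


Changes here: same computation, different form; the full 63-point sweep finds no disagreement.
verdict: equivalent


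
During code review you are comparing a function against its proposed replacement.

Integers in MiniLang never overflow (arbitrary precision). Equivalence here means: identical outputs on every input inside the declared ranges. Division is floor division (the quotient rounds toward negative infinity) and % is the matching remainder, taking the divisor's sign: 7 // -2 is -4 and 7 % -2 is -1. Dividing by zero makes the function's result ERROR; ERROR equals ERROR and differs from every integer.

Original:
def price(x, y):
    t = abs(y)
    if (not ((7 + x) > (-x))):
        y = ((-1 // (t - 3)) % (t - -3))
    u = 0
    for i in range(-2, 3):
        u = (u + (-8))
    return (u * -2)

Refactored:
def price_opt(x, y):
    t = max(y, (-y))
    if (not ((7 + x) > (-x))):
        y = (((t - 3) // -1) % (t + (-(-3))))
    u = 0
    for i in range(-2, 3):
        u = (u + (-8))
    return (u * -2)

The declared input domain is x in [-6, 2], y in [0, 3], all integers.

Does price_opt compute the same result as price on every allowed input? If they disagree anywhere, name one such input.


Consider the input x=-6, y=3.
price: t := 3 | (not ((7 + x) > (-x))): true | divide-by-zero, output ERROR
price_opt: t := 3 | (not ((7 + x) > (-x))): true | y := 0 | u := 0 | iter i=-2: | u := -8 | iter i=-1: | u := -16 | iter i=0: | u := -24 | iter i=1: | u := -32 | iter i=2: | u := -40 | result 80
ERROR != 80, so the rewrite changes behavior.
verdict: not equivalent; witness: x=-6, y=3


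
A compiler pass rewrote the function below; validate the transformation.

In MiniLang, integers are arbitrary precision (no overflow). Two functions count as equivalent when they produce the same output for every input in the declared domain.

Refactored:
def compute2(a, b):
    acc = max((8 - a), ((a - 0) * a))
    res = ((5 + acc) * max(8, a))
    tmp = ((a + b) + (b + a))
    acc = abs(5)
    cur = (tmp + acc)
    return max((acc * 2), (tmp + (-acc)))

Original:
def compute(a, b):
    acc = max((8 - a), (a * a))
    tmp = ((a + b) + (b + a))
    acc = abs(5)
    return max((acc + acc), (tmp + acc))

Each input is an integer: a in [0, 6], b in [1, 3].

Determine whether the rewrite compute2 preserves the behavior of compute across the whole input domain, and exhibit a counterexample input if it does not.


Evaluate both at a=0, b=3.
compute: acc = 8; tmp = 6; acc = 5; return 11
compute2: acc = 8; res = 104; tmp = 6; acc = 5; cur = 11; return 10
11 vs 10 — the two versions disagree here.
verdict: not equivalent; witness: a=0, b=3


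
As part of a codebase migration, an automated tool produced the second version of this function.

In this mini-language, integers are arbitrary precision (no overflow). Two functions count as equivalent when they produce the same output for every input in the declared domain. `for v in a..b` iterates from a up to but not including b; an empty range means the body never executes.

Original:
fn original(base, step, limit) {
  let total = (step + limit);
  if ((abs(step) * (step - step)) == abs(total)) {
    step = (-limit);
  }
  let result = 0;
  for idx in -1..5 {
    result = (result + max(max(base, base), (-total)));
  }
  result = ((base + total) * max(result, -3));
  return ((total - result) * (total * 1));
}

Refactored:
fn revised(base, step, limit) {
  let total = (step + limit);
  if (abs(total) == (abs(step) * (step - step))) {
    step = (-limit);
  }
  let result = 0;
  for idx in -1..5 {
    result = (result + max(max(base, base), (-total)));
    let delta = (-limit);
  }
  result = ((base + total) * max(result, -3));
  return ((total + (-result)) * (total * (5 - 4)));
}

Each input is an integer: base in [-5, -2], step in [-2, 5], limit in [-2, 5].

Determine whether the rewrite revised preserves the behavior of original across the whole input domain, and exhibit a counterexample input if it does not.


Equivalent — the differences include constant usage differs; and statement counts differ; and arithmetic usage differs; and local variable names differ, yet no declared input distinguishes the two.
Tracing base=-3, step=-2, limit=4: original: total=2, then ((abs(step) * (step - step)) == abs(total)) is false, then result=0, then (idx=-1), then result=-2, then (idx=0), then result=-4, then (idx=1), then result=-6, then (idx=2), then result=-8, then (idx=3), then result=-10, then (idx=4), then result=-12, then result=3, then returns -2 | revised: total=2, then (abs(total) == (abs(step) * (step - step))) is false, then result=0, then (idx=-1), then result=-2, then delta=-4, then (idx=0), then result=-4, then delta=-4, then (idx=1), then result=-6, then delta=-4, then (idx=2), then result=-8, then delta=-4, then (idx=3), then result=-10, then delta=-4, then (idx=4), then result=-12, then delta=-4, then result=3, then returns -2 — matching result -2.
Across all 256 domain points the two functions coincide.
verdict: equivalent


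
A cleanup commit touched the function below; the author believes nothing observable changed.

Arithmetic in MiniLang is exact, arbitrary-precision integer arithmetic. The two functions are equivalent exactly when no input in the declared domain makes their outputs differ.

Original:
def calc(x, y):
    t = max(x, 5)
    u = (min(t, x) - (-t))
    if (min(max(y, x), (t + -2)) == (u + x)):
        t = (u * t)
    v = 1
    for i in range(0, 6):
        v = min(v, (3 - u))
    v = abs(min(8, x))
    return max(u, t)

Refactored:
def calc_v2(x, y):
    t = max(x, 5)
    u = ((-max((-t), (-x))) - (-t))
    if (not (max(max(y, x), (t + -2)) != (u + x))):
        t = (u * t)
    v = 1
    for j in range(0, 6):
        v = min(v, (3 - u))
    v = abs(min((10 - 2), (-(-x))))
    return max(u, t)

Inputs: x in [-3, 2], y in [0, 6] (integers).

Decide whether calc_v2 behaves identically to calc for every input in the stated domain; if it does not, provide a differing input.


These are not equivalent — on x=-2, y=1 the outputs split (15 vs 5).
calc: t := 5 | u := 3 | (min(max(y, x), (t + -2)) == (u + x)): true | t := 15 | v := 1 | iter i=0: | v := 0 | iter i=1: | v := 0 | iter i=2: | v := 0 | iter i=3: | v := 0 | iter i=4: | v := 0 | iter i=5: | v := 0 | v := 2 | result 15
calc_v2: t := 5 | u := 3 | (not (max(max(y, x), (t + -2)) != (u + x))): false | v := 1 | iter j=0: | v := 0 | iter j=1: | v := 0 | iter j=2: | v := 0 | iter j=3: | v := 0 | iter j=4: | v := 0 | iter j=5: | v := 0 | v := 2 | result 5
verdict: not equivalent; witness: x=-2, y=1


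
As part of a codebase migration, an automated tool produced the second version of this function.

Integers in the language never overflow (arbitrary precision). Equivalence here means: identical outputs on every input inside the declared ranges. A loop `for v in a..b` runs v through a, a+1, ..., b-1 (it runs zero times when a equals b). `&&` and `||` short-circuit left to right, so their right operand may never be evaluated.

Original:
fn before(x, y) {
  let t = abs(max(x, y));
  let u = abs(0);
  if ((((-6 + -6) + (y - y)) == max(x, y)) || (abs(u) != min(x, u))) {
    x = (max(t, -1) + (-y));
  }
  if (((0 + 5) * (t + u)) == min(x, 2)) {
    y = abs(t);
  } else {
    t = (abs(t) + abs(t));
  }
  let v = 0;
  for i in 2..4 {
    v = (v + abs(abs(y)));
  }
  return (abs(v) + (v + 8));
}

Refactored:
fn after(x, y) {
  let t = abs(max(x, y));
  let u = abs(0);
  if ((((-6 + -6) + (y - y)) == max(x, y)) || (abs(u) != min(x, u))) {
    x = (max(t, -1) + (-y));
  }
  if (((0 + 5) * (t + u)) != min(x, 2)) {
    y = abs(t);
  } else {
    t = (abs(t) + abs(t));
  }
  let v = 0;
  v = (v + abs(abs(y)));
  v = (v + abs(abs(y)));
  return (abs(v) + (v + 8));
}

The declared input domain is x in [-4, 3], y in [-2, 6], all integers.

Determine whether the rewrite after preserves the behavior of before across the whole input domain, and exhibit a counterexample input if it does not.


Try x=-1, y=-2.
before: t := 1 | u := 0 | ((((-6 + -6) + (y - y)) == max(x, y)) || (abs(u) != min(x, u))): true | x := 3 | (((0 + 5) * (t + u)) == min(x, 2)): false | t := 2 | v := 0 | iter i=2: | v := 2 | iter i=3: | v := 4 | result 16
after: t := 1 | u := 0 | ((((-6 + -6) + (y - y)) == max(x, y)) || (abs(u) != min(x, u))): true | x := 3 | (((0 + 5) * (t + u)) != min(x, 2)): true | y := 1 | v := 0 | v := 1 | v := 2 | result 12
16 and 12 differ, so these are not the same function on this domain.
verdict: not equivalent; witness: x=-1, y=-2


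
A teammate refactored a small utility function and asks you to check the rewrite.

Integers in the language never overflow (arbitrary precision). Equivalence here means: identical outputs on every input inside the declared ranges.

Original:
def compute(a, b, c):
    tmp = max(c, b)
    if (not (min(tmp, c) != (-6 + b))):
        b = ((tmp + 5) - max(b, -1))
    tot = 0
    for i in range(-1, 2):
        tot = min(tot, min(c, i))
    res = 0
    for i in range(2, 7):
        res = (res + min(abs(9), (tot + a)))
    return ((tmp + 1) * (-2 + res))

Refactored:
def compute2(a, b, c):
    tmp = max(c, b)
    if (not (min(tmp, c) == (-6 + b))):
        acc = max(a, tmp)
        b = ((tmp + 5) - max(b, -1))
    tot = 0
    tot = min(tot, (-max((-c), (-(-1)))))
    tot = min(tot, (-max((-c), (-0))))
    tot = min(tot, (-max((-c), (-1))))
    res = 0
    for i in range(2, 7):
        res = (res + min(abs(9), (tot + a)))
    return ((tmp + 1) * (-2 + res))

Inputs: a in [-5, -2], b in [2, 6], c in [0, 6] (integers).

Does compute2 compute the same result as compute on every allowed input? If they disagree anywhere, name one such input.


The edit looks behavioral (`(min(tmp, c) != (-6 + b))` became `(min(tmp, c) == (-6 + b))`), but over these ranges it never changes the outcome.
One worked example (a=-5, b=4, c=3) — compute: tmp becomes 4; next (not (min(tmp, c) != (-6 + b))) evaluates to false; next tot becomes 0; next at i=-1:; next tot becomes -1; next at i=0:; next tot becomes -1; next at i=1:; next tot becomes -1; next res becomes 0; next at i=2:; next res becomes -6; next at i=3:; next res becomes -12; next at i=4:; next res becomes -18; next at i=5:; next res becomes -24; next at i=6:; next res becomes -30; next final value -160; compute2: tmp becomes 4; next (not (min(tmp, c) == (-6 + b))) evaluates to true; next acc becomes 4; next b becomes 5; next tot becomes 0; next tot becomes -1; next tot becomes -1; next tot becomes -1; next res becomes 0; next at i=2:; next res becomes -6; next at i=3:; next res becomes -12; next at i=4:; next res becomes -18; next at i=5:; next res becomes -24; next at i=6:; next res becomes -30; next final value -160; agreement on -160.
Sweeping the whole domain (140 inputs) finds no disagreement.
verdict: equivalent


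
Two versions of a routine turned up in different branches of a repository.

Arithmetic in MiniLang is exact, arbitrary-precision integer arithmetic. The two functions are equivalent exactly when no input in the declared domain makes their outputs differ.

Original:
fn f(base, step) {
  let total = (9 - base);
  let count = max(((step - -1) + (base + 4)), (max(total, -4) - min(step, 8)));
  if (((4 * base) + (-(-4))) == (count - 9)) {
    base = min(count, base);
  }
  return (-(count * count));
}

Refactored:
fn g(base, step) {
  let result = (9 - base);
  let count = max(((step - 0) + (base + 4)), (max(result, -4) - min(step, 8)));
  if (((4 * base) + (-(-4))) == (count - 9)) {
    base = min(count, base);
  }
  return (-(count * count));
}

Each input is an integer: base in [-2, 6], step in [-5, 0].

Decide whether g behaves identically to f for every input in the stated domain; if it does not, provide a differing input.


Consider the input base=3, step=0.
f: total = 6; count = 8; (((4 * base) + (-(-4))) == (count - 9)) -> false; return -64
g: result = 6; count = 7; (((4 * base) + (-(-4))) == (count - 9)) -> false; return -49
-64 and -49 differ, so these are not the same function on this domain.
verdict: not equivalent; witness: base=3, step=0


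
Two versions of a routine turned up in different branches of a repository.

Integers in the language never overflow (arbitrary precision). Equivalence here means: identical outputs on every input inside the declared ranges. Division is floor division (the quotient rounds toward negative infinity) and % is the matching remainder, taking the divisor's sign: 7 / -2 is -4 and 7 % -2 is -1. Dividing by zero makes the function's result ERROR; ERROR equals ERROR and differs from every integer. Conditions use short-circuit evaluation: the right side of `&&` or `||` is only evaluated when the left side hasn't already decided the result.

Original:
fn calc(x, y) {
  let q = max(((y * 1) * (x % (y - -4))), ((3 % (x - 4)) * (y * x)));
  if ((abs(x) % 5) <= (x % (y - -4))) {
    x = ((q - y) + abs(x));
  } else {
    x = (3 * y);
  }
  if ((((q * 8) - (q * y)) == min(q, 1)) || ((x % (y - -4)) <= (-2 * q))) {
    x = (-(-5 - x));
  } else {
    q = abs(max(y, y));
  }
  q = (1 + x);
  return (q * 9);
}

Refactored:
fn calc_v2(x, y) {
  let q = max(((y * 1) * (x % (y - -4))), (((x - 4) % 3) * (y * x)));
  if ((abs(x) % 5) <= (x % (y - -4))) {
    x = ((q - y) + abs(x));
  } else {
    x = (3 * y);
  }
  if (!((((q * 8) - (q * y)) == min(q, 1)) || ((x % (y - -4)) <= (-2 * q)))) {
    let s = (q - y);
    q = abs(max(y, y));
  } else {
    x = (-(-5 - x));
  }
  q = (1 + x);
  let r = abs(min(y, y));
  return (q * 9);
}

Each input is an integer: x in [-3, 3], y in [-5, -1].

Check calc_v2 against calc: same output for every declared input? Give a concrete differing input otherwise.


There is a counterexample at x=-3, y=-5: -81 on one side, -126 on the other.
calc: q := 0 | ((abs(x) % 5) <= (x % (y - -4))): false | x := -15 | ((((q * 8) - (q * y)) == min(q, 1)) || ((x % (y - -4)) <= (-2 * q))): true | x := -10 | q := -9 | result -81
calc_v2: q := 30 | ((abs(x) % 5) <= (x % (y - -4))): false | x := -15 | (!((((q * 8) - (q * y)) == min(q, 1)) || ((x % (y - -4)) <= (-2 * q)))): true | s := 35 | q := 5 | q := -14 | r := 5 | result -126
verdict: not equivalent; witness: x=-3, y=-5


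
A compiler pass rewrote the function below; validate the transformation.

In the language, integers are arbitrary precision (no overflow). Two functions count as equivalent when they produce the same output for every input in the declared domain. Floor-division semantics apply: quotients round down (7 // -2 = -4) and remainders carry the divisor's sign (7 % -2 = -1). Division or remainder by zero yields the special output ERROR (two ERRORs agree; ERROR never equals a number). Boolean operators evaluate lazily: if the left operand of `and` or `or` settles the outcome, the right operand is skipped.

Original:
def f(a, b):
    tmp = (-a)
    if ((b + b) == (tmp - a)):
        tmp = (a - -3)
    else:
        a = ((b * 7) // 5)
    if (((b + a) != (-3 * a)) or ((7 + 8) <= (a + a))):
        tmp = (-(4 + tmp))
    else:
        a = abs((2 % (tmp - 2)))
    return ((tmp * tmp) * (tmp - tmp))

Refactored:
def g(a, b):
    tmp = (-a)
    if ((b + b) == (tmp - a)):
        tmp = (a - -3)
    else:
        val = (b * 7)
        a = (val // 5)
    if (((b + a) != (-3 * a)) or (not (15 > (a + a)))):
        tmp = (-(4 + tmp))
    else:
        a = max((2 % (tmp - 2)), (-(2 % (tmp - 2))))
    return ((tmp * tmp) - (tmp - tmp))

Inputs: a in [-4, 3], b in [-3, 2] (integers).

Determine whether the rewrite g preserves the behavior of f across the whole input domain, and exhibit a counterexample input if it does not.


These are not equivalent — on a=-4, b=-3 the outputs split (0 vs 64).
f: tmp = 4; ((b + b) == (tmp - a)) -> false; a = -5; (((b + a) != (-3 * a)) or ((7 + 8) <= (a + a))) -> true; tmp = -8; return 0
g: tmp = 4; ((b + b) == (tmp - a)) -> false; val = -21; a = -5; (((b + a) != (-3 * a)) or (not (15 > (a + a)))) -> true; tmp = -8; return 64
verdict: not equivalent; witness: a=-4, b=-3


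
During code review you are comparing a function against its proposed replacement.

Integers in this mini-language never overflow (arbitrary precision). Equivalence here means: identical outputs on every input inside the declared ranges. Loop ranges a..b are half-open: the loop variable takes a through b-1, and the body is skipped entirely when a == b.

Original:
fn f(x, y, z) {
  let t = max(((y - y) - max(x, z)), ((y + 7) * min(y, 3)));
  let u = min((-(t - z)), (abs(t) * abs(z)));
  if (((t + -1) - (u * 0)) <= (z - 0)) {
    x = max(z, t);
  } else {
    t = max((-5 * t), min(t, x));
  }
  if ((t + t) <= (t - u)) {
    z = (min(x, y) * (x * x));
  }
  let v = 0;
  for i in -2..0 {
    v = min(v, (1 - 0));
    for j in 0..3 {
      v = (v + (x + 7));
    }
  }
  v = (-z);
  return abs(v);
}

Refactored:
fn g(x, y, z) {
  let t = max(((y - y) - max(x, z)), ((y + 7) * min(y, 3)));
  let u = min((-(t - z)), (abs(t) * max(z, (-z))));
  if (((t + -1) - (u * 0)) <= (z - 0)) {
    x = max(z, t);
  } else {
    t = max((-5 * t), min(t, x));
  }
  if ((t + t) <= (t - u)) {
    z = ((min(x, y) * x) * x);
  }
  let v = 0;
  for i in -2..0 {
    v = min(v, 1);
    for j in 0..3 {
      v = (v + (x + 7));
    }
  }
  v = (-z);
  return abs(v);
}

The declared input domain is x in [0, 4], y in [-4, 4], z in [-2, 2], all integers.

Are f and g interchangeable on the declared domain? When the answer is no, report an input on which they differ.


The two are interchangeable: min/max/abs usage differs, plus arithmetic usage differs, plus constant usage differs, and every declared input agrees.
Spot check at x=2, y=0, z=-2 — f: t becomes 0; next u becomes -2; next (((t + -1) - (u * 0)) <= (z - 0)) evaluates to false; next t becomes 0; next ((t + t) <= (t - u)) evaluates to true; next z becomes 0; next v becomes 0; next at i=-2:; next v becomes 0; next at j=0:; next v becomes 9; next at j=1:; next v becomes 18; next at j=2:; next v becomes 27; next at i=-1:; next v becomes 1; next at j=0:; next v becomes 10; next at j=1:; next v becomes 19; next at j=2:; next v becomes 28; next v becomes 0; next final value 0. g: t becomes 0; next u becomes -2; next (((t + -1) - (u * 0)) <= (z - 0)) evaluates to false; next t becomes 0; next ((t + t) <= (t - u)) evaluates to true; next z becomes 0; next v becomes 0; next at i=-2:; next v becomes 0; next at j=0:; next v becomes 9; next at j=1:; next v becomes 18; next at j=2:; next v becomes 27; next at i=-1:; next v becomes 1; next at j=0:; next v becomes 10; next at j=1:; next v becomes 19; next at j=2:; next v becomes 28; next v becomes 0; next final value 0. Both give 0.
Checked all 225 inputs in the declared domain: the outputs agree on every one.
verdict: equivalent


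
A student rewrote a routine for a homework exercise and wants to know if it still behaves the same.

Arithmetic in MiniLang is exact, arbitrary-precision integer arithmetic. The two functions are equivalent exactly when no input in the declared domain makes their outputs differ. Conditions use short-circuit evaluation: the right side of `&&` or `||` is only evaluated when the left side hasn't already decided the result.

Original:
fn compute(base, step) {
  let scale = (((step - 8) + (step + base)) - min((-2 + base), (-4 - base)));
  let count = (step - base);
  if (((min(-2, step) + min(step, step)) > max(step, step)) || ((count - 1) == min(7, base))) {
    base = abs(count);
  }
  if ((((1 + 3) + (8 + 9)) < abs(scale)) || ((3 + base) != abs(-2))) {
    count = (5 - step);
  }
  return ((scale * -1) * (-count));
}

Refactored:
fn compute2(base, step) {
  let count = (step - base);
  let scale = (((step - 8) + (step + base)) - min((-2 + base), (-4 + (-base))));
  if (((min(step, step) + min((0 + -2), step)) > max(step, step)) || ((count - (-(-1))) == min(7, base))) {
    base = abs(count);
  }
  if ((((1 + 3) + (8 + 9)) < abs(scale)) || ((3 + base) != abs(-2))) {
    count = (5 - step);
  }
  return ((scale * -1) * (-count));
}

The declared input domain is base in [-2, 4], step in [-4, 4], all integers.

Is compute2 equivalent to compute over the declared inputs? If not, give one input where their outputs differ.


Reading the diff, among the changes: arithmetic usage differs, plus constant usage differs.
Spot check at base=0, step=-1 — compute: scale becomes -6; next count becomes -1; next (((min(-2, step) + min(step, step)) > max(step, step)) || ((count - 1) == min(7, base))) evaluates to false; next ((((1 + 3) + (8 + 9)) < abs(scale)) || ((3 + base) != abs(-2))) evaluates to true; next count becomes 6; next final value -36. compute2: count becomes -1; next scale becomes -6; next (((min(step, step) + min((0 + -2), step)) > max(step, step)) || ((count - (-(-1))) == min(7, base))) evaluates to false; next ((((1 + 3) + (8 + 9)) < abs(scale)) || ((3 + base) != abs(-2))) evaluates to true; next count becomes 6; next final value -36. Both give -36.
An exhaustive pass over the 63 declared inputs shows identical outputs.
verdict: equivalent


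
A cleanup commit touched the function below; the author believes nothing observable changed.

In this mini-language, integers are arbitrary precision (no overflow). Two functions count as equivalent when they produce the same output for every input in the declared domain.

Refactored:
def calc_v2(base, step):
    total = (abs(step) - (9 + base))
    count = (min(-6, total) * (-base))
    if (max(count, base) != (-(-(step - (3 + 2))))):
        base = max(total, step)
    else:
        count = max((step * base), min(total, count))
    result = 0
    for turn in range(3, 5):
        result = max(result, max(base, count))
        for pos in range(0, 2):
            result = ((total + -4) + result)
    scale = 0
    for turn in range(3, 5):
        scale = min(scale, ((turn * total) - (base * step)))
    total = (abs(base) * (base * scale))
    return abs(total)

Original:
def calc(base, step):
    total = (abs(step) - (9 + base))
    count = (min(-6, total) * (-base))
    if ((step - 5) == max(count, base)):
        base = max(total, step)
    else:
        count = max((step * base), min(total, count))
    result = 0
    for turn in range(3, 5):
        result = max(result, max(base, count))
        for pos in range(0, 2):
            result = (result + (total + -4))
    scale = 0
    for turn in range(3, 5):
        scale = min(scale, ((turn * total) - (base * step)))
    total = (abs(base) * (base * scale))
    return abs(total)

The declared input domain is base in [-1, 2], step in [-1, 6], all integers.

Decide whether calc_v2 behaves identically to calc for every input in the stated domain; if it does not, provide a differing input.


Input base=-1, step=0: 32 from calc versus 0 from calc_v2.
verdict: not equivalent; witness: base=-1, step=0


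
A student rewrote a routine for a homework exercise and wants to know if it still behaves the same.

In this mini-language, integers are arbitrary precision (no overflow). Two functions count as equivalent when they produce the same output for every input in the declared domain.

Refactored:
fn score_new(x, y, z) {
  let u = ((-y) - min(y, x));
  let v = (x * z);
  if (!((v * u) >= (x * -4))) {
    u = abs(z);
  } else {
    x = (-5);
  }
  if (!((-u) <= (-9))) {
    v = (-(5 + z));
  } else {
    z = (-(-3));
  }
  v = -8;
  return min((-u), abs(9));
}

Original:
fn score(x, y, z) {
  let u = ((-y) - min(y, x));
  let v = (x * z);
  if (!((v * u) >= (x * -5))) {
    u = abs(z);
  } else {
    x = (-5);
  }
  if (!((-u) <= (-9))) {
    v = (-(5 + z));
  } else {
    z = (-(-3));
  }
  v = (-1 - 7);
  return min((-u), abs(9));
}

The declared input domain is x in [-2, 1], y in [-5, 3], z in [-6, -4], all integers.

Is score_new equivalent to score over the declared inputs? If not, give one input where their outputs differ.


There is a counterexample at x=-2, y=1, z=-4: -4 on one side, -1 on the other.
score: u = 1; v = 8; (!((v * u) >= (x * -5))) -> true; u = 4; (!((-u) <= (-9))) -> true; v = -1; v = -8; return -4
score_new: u = 1; v = 8; (!((v * u) >= (x * -4))) -> false; x = -5; (!((-u) <= (-9))) -> true; v = -1; v = -8; return -1
verdict: not equivalent; witness: x=-2, y=1, z=-4


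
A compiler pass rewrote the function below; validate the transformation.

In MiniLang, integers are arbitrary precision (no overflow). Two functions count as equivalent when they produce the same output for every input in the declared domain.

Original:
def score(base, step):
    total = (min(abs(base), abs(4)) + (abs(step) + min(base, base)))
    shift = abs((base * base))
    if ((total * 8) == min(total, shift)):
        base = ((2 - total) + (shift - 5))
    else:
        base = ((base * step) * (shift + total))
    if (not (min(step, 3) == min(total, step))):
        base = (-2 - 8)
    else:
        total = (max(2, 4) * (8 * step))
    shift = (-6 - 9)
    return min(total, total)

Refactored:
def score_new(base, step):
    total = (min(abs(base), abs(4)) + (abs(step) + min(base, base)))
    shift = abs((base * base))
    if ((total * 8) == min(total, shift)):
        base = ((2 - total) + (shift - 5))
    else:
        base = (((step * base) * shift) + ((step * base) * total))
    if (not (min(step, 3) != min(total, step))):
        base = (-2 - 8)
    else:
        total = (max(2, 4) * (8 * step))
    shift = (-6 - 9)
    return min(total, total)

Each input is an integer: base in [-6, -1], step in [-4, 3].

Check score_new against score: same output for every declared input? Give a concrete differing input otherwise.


Input base=-6, step=-4: -128 from score versus 2 from score_new.
verdict: not equivalent; witness: base=-6, step=-4


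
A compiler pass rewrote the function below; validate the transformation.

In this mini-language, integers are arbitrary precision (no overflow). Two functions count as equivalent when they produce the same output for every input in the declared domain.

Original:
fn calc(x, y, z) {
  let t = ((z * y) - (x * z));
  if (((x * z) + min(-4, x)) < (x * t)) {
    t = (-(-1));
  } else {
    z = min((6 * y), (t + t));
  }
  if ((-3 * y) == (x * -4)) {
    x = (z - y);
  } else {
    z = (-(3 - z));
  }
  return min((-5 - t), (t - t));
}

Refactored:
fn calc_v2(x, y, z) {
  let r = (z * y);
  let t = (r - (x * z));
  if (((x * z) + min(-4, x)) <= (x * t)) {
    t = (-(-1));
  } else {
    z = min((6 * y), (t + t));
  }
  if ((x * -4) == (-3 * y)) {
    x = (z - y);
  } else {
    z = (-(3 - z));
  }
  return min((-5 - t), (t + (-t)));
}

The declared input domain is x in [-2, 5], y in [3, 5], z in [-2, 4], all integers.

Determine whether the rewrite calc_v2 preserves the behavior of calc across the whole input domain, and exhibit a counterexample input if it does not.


Evaluate both at x=-1, y=4, z=1.
calc: t=5, then (((x * z) + min(-4, x)) < (x * t)) is false, then z=10, then ((-3 * y) == (x * -4)) is false, then z=7, then returns -10
calc_v2: r=4, then t=5, then (((x * z) + min(-4, x)) <= (x * t)) is true, then t=1, then ((x * -4) == (-3 * y)) is false, then z=-2, then returns -6
-10 against -6: the behavior changed.
verdict: not equivalent; witness: x=-1, y=4, z=1


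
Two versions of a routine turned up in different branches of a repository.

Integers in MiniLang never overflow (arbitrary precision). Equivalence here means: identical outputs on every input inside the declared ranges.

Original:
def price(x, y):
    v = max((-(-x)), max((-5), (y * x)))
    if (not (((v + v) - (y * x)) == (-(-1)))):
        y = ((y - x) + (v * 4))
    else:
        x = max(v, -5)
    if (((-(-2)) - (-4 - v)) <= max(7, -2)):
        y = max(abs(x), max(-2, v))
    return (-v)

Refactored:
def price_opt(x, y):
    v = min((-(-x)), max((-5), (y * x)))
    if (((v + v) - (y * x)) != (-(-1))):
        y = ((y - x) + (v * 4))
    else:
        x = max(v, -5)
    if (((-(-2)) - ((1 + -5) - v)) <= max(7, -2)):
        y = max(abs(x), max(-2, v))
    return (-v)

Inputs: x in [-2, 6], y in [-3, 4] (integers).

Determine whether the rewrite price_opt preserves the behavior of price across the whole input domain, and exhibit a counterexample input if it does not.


Take x=-2, y=-3.
price: v=6, then (not (((v + v) - (y * x)) == (-(-1)))) is true, then y=23, then (((-(-2)) - (-4 - v)) <= max(7, -2)) is false, then returns -6
price_opt: v=-2, then (((v + v) - (y * x)) != (-(-1))) is true, then y=-9, then (((-(-2)) - ((1 + -5) - v)) <= max(7, -2)) is true, then y=2, then returns 2
-6 vs 2 — the two versions disagree here.
verdict: not equivalent; witness: x=-2, y=-3


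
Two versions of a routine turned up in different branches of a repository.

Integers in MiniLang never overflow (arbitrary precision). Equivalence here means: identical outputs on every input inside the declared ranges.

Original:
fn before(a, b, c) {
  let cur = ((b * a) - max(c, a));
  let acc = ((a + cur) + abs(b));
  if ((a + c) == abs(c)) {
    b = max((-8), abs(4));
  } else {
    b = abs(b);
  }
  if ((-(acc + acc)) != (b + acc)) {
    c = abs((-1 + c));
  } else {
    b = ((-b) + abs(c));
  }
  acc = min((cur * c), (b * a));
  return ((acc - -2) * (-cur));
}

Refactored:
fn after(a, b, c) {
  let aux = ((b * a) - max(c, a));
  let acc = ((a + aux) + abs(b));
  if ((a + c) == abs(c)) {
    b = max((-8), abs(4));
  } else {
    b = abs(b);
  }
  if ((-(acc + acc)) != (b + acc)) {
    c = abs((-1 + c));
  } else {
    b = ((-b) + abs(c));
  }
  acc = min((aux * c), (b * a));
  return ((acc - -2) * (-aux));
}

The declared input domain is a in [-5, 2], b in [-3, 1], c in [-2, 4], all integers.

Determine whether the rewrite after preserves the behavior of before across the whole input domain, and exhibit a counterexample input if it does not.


Differences: local variable names differ — yet all 280 inputs agree.
verdict: equivalent
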